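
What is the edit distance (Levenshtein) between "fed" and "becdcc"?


Computing edit distance: "fed" -> "becdcc"
DP table:
           b    e    c    d    c    c
      0    1    2    3    4    5    6
  f   1    1    2    3    4    5    6
  e   2    2    1    2    3    4    5
  d   3    3    2    2    2    3    4
Edit distance = dp[3][6] = 4

4


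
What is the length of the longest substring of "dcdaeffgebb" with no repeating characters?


Input: "dcdaeffgebb"
Sliding window (track last position of each char):
  Position 0 ('d'): window [0,0] length 1 -- new best
  Position 1 ('c'): window [0,1] length 2 -- new best
  Position 2 ('d'): repeat (last at 0), move window start to 1
  Position 2 ('d'): window [1,2] length 2
  Position 3 ('a'): window [1,3] length 3 -- new best
  Position 4 ('e'): window [1,4] length 4 -- new best
  Position 5 ('f'): window [1,5] length 5 -- new best
  Position 6 ('f'): repeat (last at 5), move window start to 6
  Position 6 ('f'): window [6,6] length 1
  Position 7 ('g'): window [6,7] length 2
  Position 8 ('e'): window [6,8] length 3
  Position 9 ('b'): window [6,9] length 4
  Position 10 ('b'): repeat (last at 9), move window start to 10
  Position 10 ('b'): window [10,10] length 1
Longest substring with no repeats: "cdaef" with length 5

5


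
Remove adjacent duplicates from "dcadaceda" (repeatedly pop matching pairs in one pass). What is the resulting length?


Input: dcadaceda
Stack-based adjacent duplicate removal:
  Read 'd': push. Stack: d
  Read 'c': push. Stack: dc
  Read 'a': push. Stack: dca
  Read 'd': push. Stack: dcad
  Read 'a': push. Stack: dcada
  Read 'c': push. Stack: dcadac
  Read 'e': push. Stack: dcadace
  Read 'd': push. Stack: dcadaced
  Read 'a': push. Stack: dcadaceda
Final stack: "dcadaceda" (length 9)

9


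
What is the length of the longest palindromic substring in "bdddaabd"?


Input: "bdddaabd"
Checking substrings for palindromes:
  [1:4] "ddd" (len 3) => palindrome
  [1:3] "dd" (len 2) => palindrome
  [2:4] "dd" (len 2) => palindrome
  [4:6] "aa" (len 2) => palindrome
Longest palindromic substring: "ddd" with length 3

3


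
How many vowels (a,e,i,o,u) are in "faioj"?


Input: faioj
Checking each character:
  'f' at position 0: consonant
  'a' at position 1: vowel (running total: 1)
  'i' at position 2: vowel (running total: 2)
  'o' at position 3: vowel (running total: 3)
  'j' at position 4: consonant
Total vowels: 3

3


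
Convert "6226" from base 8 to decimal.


Input: "6226" in base 8
Positional expansion:
  Digit '6' (value 6) x 8^3 = 3072
  Digit '2' (value 2) x 8^2 = 128
  Digit '2' (value 2) x 8^1 = 16
  Digit '6' (value 6) x 8^0 = 6
Sum = 3222

3222


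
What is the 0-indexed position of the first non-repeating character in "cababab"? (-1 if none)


Input: cababab
Character frequencies:
  'a': 3
  'b': 3
  'c': 1
Scanning left to right for freq == 1:
  Position 0 ('c'): unique! => answer = 0

0


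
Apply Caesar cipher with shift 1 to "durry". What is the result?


Caesar cipher: shift "durry" by 1
  'd' (pos 3) + 1 = pos 4 = 'e'
  'u' (pos 20) + 1 = pos 21 = 'v'
  'r' (pos 17) + 1 = pos 18 = 's'
  'r' (pos 17) + 1 = pos 18 = 's'
  'y' (pos 24) + 1 = pos 25 = 'z'
Result: evssz

evssz


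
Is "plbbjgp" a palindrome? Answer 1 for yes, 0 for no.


Input: plbbjgp
Reversed: pgjbblp
  Compare pos 0 ('p') with pos 6 ('p'): match
  Compare pos 1 ('l') with pos 5 ('g'): MISMATCH
  Compare pos 2 ('b') with pos 4 ('j'): MISMATCH
Result: not a palindrome

0


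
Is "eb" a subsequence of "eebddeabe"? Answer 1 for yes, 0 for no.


Check if "eb" is a subsequence of "eebddeabe"
Greedy scan:
  Position 0 ('e'): matches sub[0] = 'e'
  Position 1 ('e'): no match needed
  Position 2 ('b'): matches sub[1] = 'b'
  Position 3 ('d'): no match needed
  Position 4 ('d'): no match needed
  Position 5 ('e'): no match needed
  Position 6 ('a'): no match needed
  Position 7 ('b'): no match needed
  Position 8 ('e'): no match needed
All 2 characters matched => is a subsequence

1


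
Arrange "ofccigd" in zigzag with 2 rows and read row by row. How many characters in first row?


Zigzag "ofccigd" into 2 rows:
Placing characters:
  'o' => row 0
  'f' => row 1
  'c' => row 0
  'c' => row 1
  'i' => row 0
  'g' => row 1
  'd' => row 0
Rows:
  Row 0: "ocid"
  Row 1: "fcg"
First row length: 4

4


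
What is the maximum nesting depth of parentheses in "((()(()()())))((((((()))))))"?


Input: "((()(()()())))((((((()))))))"
Tracking depth:
  Position 0 '(': depth becomes 1
  Position 1 '(': depth becomes 2
  Position 2 '(': depth becomes 3
  Position 3 ')': depth becomes 2
  Position 4 '(': depth becomes 3
  Position 5 '(': depth becomes 4
  Position 6 ')': depth becomes 3
  Position 7 '(': depth becomes 4
  Position 8 ')': depth becomes 3
  Position 9 '(': depth becomes 4
  Position 10 ')': depth becomes 3
  Position 11 ')': depth becomes 2
  Position 12 ')': depth becomes 1
  Position 13 ')': depth becomes 0
  Position 14 '(': depth becomes 1
  Position 15 '(': depth becomes 2
  Position 16 '(': depth becomes 3
  Position 17 '(': depth becomes 4
  Position 18 '(': depth becomes 5
  Position 19 '(': depth becomes 6
  Position 20 '(': depth becomes 7
  Position 21 ')': depth becomes 6
  Position 22 ')': depth becomes 5
  Position 23 ')': depth becomes 4
  Position 24 ')': depth becomes 3
  Position 25 ')': depth becomes 2
  Position 26 ')': depth becomes 1
  Position 27 ')': depth becomes 0
Maximum depth reached: 7

7


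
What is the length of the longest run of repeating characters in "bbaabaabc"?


Input: "bbaabaabc"
Scanning for longest run:
  Position 1 ('b'): continues run of 'b', length=2
  Position 2 ('a'): new char, reset run to 1
  Position 3 ('a'): continues run of 'a', length=2
  Position 4 ('b'): new char, reset run to 1
  Position 5 ('a'): new char, reset run to 1
  Position 6 ('a'): continues run of 'a', length=2
  Position 7 ('b'): new char, reset run to 1
  Position 8 ('c'): new char, reset run to 1
Longest run: 'b' with length 2

2


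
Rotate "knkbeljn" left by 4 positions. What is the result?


Input: "knkbeljn", rotate left by 4
First 4 characters: "knkb"
Remaining characters: "eljn"
Concatenate remaining + first: "eljn" + "knkb" = "eljnknkb"

eljnknkb


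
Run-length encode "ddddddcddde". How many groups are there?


Input: ddddddcddde
Scanning for consecutive runs:
  Group 1: 'd' x 6 (positions 0-5)
  Group 2: 'c' x 1 (positions 6-6)
  Group 3: 'd' x 3 (positions 7-9)
  Group 4: 'e' x 1 (positions 10-10)
Total groups: 4

4


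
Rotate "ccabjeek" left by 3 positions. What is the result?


Input: "ccabjeek", rotate left by 3
First 3 characters: "cca"
Remaining characters: "bjeek"
Concatenate remaining + first: "bjeek" + "cca" = "bjeekcca"

bjeekcca


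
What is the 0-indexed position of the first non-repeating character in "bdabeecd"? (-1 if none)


Input: bdabeecd
Character frequencies:
  'a': 1
  'b': 2
  'c': 1
  'd': 2
  'e': 2
Scanning left to right for freq == 1:
  Position 0 ('b'): freq=2, skip
  Position 1 ('d'): freq=2, skip
  Position 2 ('a'): unique! => answer = 2

2


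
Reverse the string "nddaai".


Input: nddaai
Reading characters right to left:
  Position 5: 'i'
  Position 4: 'a'
  Position 3: 'a'
  Position 2: 'd'
  Position 1: 'd'
  Position 0: 'n'
Reversed: iaaddn

iaaddn


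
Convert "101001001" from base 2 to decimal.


Input: "101001001" in base 2
Positional expansion:
  Digit '1' (value 1) x 2^8 = 256
  Digit '0' (value 0) x 2^7 = 0
  Digit '1' (value 1) x 2^6 = 64
  Digit '0' (value 0) x 2^5 = 0
  Digit '0' (value 0) x 2^4 = 0
  Digit '1' (value 1) x 2^3 = 8
  Digit '0' (value 0) x 2^2 = 0
  Digit '0' (value 0) x 2^1 = 0
  Digit '1' (value 1) x 2^0 = 1
Sum = 329

329


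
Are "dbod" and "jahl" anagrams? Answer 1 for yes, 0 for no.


Strings: "dbod", "jahl"
Sorted first:  bddo
Sorted second: ahjl
Differ at position 0: 'b' vs 'a' => not anagrams

0


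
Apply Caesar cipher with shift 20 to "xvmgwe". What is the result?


Caesar cipher: shift "xvmgwe" by 20
  'x' (pos 23) + 20 = pos 17 = 'r'
  'v' (pos 21) + 20 = pos 15 = 'p'
  'm' (pos 12) + 20 = pos 6 = 'g'
  'g' (pos 6) + 20 = pos 0 = 'a'
  'w' (pos 22) + 20 = pos 16 = 'q'
  'e' (pos 4) + 20 = pos 24 = 'y'
Result: rpgaqy

rpgaqy


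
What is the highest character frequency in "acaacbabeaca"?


Input: acaacbabeaca
Character counts:
  'a': 6
  'b': 2
  'c': 3
  'e': 1
Maximum frequency: 6

6


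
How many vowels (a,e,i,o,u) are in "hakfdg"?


Input: hakfdg
Checking each character:
  'h' at position 0: consonant
  'a' at position 1: vowel (running total: 1)
  'k' at position 2: consonant
  'f' at position 3: consonant
  'd' at position 4: consonant
  'g' at position 5: consonant
Total vowels: 1

1


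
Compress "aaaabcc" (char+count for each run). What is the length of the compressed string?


Input: aaaabcc
Runs:
  'a' x 4 => "a4"
  'b' x 1 => "b1"
  'c' x 2 => "c2"
Compressed: "a4b1c2"
Compressed length: 6

6


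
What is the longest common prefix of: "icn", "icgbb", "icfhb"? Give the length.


Words: icn, icgbb, icfhb
  Position 0: all 'i' => match
  Position 1: all 'c' => match
  Position 2: ('n', 'g', 'f') => mismatch, stop
LCP = "ic" (length 2)

2


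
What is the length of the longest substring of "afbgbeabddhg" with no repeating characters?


Input: "afbgbeabddhg"
Sliding window (track last position of each char):
  Position 0 ('a'): window [0,0] length 1 -- new best
  Position 1 ('f'): window [0,1] length 2 -- new best
  Position 2 ('b'): window [0,2] length 3 -- new best
  Position 3 ('g'): window [0,3] length 4 -- new best
  Position 4 ('b'): repeat (last at 2), move window start to 3
  Position 4 ('b'): window [3,4] length 2
  Position 5 ('e'): window [3,5] length 3
  Position 6 ('a'): window [3,6] length 4
  Position 7 ('b'): repeat (last at 4), move window start to 5
  Position 7 ('b'): window [5,7] length 3
  Position 8 ('d'): window [5,8] length 4
  Position 9 ('d'): repeat (last at 8), move window start to 9
  Position 9 ('d'): window [9,9] length 1
  Position 10 ('h'): window [9,10] length 2
  Position 11 ('g'): window [9,11] length 3
Longest substring with no repeats: "afbg" with length 4

4


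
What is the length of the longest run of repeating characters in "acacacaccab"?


Input: "acacacaccab"
Scanning for longest run:
  Position 1 ('c'): new char, reset run to 1
  Position 2 ('a'): new char, reset run to 1
  Position 3 ('c'): new char, reset run to 1
  Position 4 ('a'): new char, reset run to 1
  Position 5 ('c'): new char, reset run to 1
  Position 6 ('a'): new char, reset run to 1
  Position 7 ('c'): new char, reset run to 1
  Position 8 ('c'): continues run of 'c', length=2
  Position 9 ('a'): new char, reset run to 1
  Position 10 ('b'): new char, reset run to 1
Longest run: 'c' with length 2

2


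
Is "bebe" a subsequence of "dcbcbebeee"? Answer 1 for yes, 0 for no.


Check if "bebe" is a subsequence of "dcbcbebeee"
Greedy scan:
  Position 0 ('d'): no match needed
  Position 1 ('c'): no match needed
  Position 2 ('b'): matches sub[0] = 'b'
  Position 3 ('c'): no match needed
  Position 4 ('b'): no match needed
  Position 5 ('e'): matches sub[1] = 'e'
  Position 6 ('b'): matches sub[2] = 'b'
  Position 7 ('e'): matches sub[3] = 'e'
  Position 8 ('e'): no match needed
  Position 9 ('e'): no match needed
All 4 characters matched => is a subsequence

1


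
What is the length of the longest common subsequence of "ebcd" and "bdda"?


LCS of "ebcd" and "bdda"
DP table:
           b    d    d    a
      0    0    0    0    0
  e   0    0    0    0    0
  b   0    1    1    1    1
  c   0    1    1    1    1
  d   0    1    2    2    2
LCS length = dp[4][4] = 2

2


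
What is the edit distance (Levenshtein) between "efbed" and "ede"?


Computing edit distance: "efbed" -> "ede"
DP table:
           e    d    e
      0    1    2    3
  e   1    0    1    2
  f   2    1    1    2
  b   3    2    2    2
  e   4    3    3    2
  d   5    4    3    3
Edit distance = dp[5][3] = 3

3


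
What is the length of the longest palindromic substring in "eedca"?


Input: "eedca"
Checking substrings for palindromes:
  [0:2] "ee" (len 2) => palindrome
Longest palindromic substring: "ee" with length 2

2


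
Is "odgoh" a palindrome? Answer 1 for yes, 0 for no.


Input: odgoh
Reversed: hogdo
  Compare pos 0 ('o') with pos 4 ('h'): MISMATCH
  Compare pos 1 ('d') with pos 3 ('o'): MISMATCH
Result: not a palindrome

0


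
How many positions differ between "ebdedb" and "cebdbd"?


Comparing "ebdedb" and "cebdbd" position by position:
  Position 0: 'e' vs 'c' => DIFFER
  Position 1: 'b' vs 'e' => DIFFER
  Position 2: 'd' vs 'b' => DIFFER
  Position 3: 'e' vs 'd' => DIFFER
  Position 4: 'd' vs 'b' => DIFFER
  Position 5: 'b' vs 'd' => DIFFER
Positions that differ: 6

6


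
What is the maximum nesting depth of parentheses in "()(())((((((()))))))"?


Input: "()(())((((((()))))))"
Tracking depth:
  Position 0 '(': depth becomes 1
  Position 1 ')': depth becomes 0
  Position 2 '(': depth becomes 1
  Position 3 '(': depth becomes 2
  Position 4 ')': depth becomes 1
  Position 5 ')': depth becomes 0
  Position 6 '(': depth becomes 1
  Position 7 '(': depth becomes 2
  Position 8 '(': depth becomes 3
  Position 9 '(': depth becomes 4
  Position 10 '(': depth becomes 5
  Position 11 '(': depth becomes 6
  Position 12 '(': depth becomes 7
  Position 13 ')': depth becomes 6
  Position 14 ')': depth becomes 5
  Position 15 ')': depth becomes 4
  Position 16 ')': depth becomes 3
  Position 17 ')': depth becomes 2
  Position 18 ')': depth becomes 1
  Position 19 ')': depth becomes 0
Maximum depth reached: 7

7


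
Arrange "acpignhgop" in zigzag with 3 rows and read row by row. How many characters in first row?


Zigzag "acpignhgop" into 3 rows:
Placing characters:
  'a' => row 0
  'c' => row 1
  'p' => row 2
  'i' => row 1
  'g' => row 0
  'n' => row 1
  'h' => row 2
  'g' => row 1
  'o' => row 0
  'p' => row 1
Rows:
  Row 0: "ago"
  Row 1: "cingp"
  Row 2: "ph"
First row length: 3

3


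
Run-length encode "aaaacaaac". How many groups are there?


Input: aaaacaaac
Scanning for consecutive runs:
  Group 1: 'a' x 4 (positions 0-3)
  Group 2: 'c' x 1 (positions 4-4)
  Group 3: 'a' x 3 (positions 5-7)
  Group 4: 'c' x 1 (positions 8-8)
Total groups: 4

4


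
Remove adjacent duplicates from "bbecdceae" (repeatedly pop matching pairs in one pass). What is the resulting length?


Input: bbecdceae
Stack-based adjacent duplicate removal:
  Read 'b': push. Stack: b
  Read 'b': matches stack top 'b' => pop. Stack: (empty)
  Read 'e': push. Stack: e
  Read 'c': push. Stack: ec
  Read 'd': push. Stack: ecd
  Read 'c': push. Stack: ecdc
  Read 'e': push. Stack: ecdce
  Read 'a': push. Stack: ecdcea
  Read 'e': push. Stack: ecdceae
Final stack: "ecdceae" (length 7)

7


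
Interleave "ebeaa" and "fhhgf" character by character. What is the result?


Interleaving "ebeaa" and "fhhgf":
  Position 0: 'e' from first, 'f' from second => "ef"
  Position 1: 'b' from first, 'h' from second => "bh"
  Position 2: 'e' from first, 'h' from second => "eh"
  Position 3: 'a' from first, 'g' from second => "ag"
  Position 4: 'a' from first, 'f' from second => "af"
Result: efbhehagaf

efbhehagaf


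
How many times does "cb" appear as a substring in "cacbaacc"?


Searching for "cb" in "cacbaacc"
Scanning each position:
  Position 0: "ca" => no
  Position 1: "ac" => no
  Position 2: "cb" => MATCH
  Position 3: "ba" => no
  Position 4: "aa" => no
  Position 5: "ac" => no
  Position 6: "cc" => no
Total occurrences: 1

1


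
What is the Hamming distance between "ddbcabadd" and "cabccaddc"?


Comparing "ddbcabadd" and "cabccaddc" position by position:
  Position 0: 'd' vs 'c' => differ
  Position 1: 'd' vs 'a' => differ
  Position 2: 'b' vs 'b' => same
  Position 3: 'c' vs 'c' => same
  Position 4: 'a' vs 'c' => differ
  Position 5: 'b' vs 'a' => differ
  Position 6: 'a' vs 'd' => differ
  Position 7: 'd' vs 'd' => same
  Position 8: 'd' vs 'c' => differ
Total differences (Hamming distance): 6

6


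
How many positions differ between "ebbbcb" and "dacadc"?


Comparing "ebbbcb" and "dacadc" position by position:
  Position 0: 'e' vs 'd' => DIFFER
  Position 1: 'b' vs 'a' => DIFFER
  Position 2: 'b' vs 'c' => DIFFER
  Position 3: 'b' vs 'a' => DIFFER
  Position 4: 'c' vs 'd' => DIFFER
  Position 5: 'b' vs 'c' => DIFFER
Positions that differ: 6

6


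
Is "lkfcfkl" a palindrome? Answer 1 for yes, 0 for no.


Input: lkfcfkl
Reversed: lkfcfkl
  Compare pos 0 ('l') with pos 6 ('l'): match
  Compare pos 1 ('k') with pos 5 ('k'): match
  Compare pos 2 ('f') with pos 4 ('f'): match
Result: palindrome

1


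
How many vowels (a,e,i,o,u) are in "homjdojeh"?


Input: homjdojeh
Checking each character:
  'h' at position 0: consonant
  'o' at position 1: vowel (running total: 1)
  'm' at position 2: consonant
  'j' at position 3: consonant
  'd' at position 4: consonant
  'o' at position 5: vowel (running total: 2)
  'j' at position 6: consonant
  'e' at position 7: vowel (running total: 3)
  'h' at position 8: consonant
Total vowels: 3

3


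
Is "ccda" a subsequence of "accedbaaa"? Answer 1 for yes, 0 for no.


Check if "ccda" is a subsequence of "accedbaaa"
Greedy scan:
  Position 0 ('a'): no match needed
  Position 1 ('c'): matches sub[0] = 'c'
  Position 2 ('c'): matches sub[1] = 'c'
  Position 3 ('e'): no match needed
  Position 4 ('d'): matches sub[2] = 'd'
  Position 5 ('b'): no match needed
  Position 6 ('a'): matches sub[3] = 'a'
  Position 7 ('a'): no match needed
  Position 8 ('a'): no match needed
All 4 characters matched => is a subsequence

1


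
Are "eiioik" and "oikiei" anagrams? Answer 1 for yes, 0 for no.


Strings: "eiioik", "oikiei"
Sorted first:  eiiiko
Sorted second: eiiiko
Sorted forms match => anagrams

1


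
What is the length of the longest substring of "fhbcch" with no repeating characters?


Input: "fhbcch"
Sliding window (track last position of each char):
  Position 0 ('f'): window [0,0] length 1 -- new best
  Position 1 ('h'): window [0,1] length 2 -- new best
  Position 2 ('b'): window [0,2] length 3 -- new best
  Position 3 ('c'): window [0,3] length 4 -- new best
  Position 4 ('c'): repeat (last at 3), move window start to 4
  Position 4 ('c'): window [4,4] length 1
  Position 5 ('h'): window [4,5] length 2
Longest substring with no repeats: "fhbc" with length 4

4


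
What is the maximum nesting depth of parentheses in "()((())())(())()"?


Input: "()((())())(())()"
Tracking depth:
  Position 0 '(': depth becomes 1
  Position 1 ')': depth becomes 0
  Position 2 '(': depth becomes 1
  Position 3 '(': depth becomes 2
  Position 4 '(': depth becomes 3
  Position 5 ')': depth becomes 2
  Position 6 ')': depth becomes 1
  Position 7 '(': depth becomes 2
  Position 8 ')': depth becomes 1
  Position 9 ')': depth becomes 0
  Position 10 '(': depth becomes 1
  Position 11 '(': depth becomes 2
  Position 12 ')': depth becomes 1
  Position 13 ')': depth becomes 0
  Position 14 '(': depth becomes 1
  Position 15 ')': depth becomes 0
Maximum depth reached: 3

3


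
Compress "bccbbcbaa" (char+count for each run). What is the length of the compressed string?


Input: bccbbcbaa
Runs:
  'b' x 1 => "b1"
  'c' x 2 => "c2"
  'b' x 2 => "b2"
  'c' x 1 => "c1"
  'b' x 1 => "b1"
  'a' x 2 => "a2"
Compressed: "b1c2b2c1b1a2"
Compressed length: 12

12


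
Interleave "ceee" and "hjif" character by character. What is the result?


Interleaving "ceee" and "hjif":
  Position 0: 'c' from first, 'h' from second => "ch"
  Position 1: 'e' from first, 'j' from second => "ej"
  Position 2: 'e' from first, 'i' from second => "ei"
  Position 3: 'e' from first, 'f' from second => "ef"
Result: chejeief

chejeief


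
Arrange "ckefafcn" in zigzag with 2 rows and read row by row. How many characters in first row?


Zigzag "ckefafcn" into 2 rows:
Placing characters:
  'c' => row 0
  'k' => row 1
  'e' => row 0
  'f' => row 1
  'a' => row 0
  'f' => row 1
  'c' => row 0
  'n' => row 1
Rows:
  Row 0: "ceac"
  Row 1: "kffn"
First row length: 4

4


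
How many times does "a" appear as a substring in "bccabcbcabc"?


Searching for "a" in "bccabcbcabc"
Scanning each position:
  Position 0: "b" => no
  Position 1: "c" => no
  Position 2: "c" => no
  Position 3: "a" => MATCH
  Position 4: "b" => no
  Position 5: "c" => no
  Position 6: "b" => no
  Position 7: "c" => no
  Position 8: "a" => MATCH
  Position 9: "b" => no
  Position 10: "c" => no
Total occurrences: 2

2


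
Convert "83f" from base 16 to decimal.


Input: "83f" in base 16
Positional expansion:
  Digit '8' (value 8) x 16^2 = 2048
  Digit '3' (value 3) x 16^1 = 48
  Digit 'f' (value 15) x 16^0 = 15
Sum = 2111

2111


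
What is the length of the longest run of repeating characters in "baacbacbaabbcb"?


Input: "baacbacbaabbcb"
Scanning for longest run:
  Position 1 ('a'): new char, reset run to 1
  Position 2 ('a'): continues run of 'a', length=2
  Position 3 ('c'): new char, reset run to 1
  Position 4 ('b'): new char, reset run to 1
  Position 5 ('a'): new char, reset run to 1
  Position 6 ('c'): new char, reset run to 1
  Position 7 ('b'): new char, reset run to 1
  Position 8 ('a'): new char, reset run to 1
  Position 9 ('a'): continues run of 'a', length=2
  Position 10 ('b'): new char, reset run to 1
  Position 11 ('b'): continues run of 'b', length=2
  Position 12 ('c'): new char, reset run to 1
  Position 13 ('b'): new char, reset run to 1
Longest run: 'a' with length 2

2


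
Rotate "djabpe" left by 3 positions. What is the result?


Input: "djabpe", rotate left by 3
First 3 characters: "dja"
Remaining characters: "bpe"
Concatenate remaining + first: "bpe" + "dja" = "bpedja"

bpedja


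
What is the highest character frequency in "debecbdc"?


Input: debecbdc
Character counts:
  'b': 2
  'c': 2
  'd': 2
  'e': 2
Maximum frequency: 2

2


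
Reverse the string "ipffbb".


Input: ipffbb
Reading characters right to left:
  Position 5: 'b'
  Position 4: 'b'
  Position 3: 'f'
  Position 2: 'f'
  Position 1: 'p'
  Position 0: 'i'
Reversed: bbffpi

bbffpi


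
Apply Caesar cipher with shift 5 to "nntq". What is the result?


Caesar cipher: shift "nntq" by 5
  'n' (pos 13) + 5 = pos 18 = 's'
  'n' (pos 13) + 5 = pos 18 = 's'
  't' (pos 19) + 5 = pos 24 = 'y'
  'q' (pos 16) + 5 = pos 21 = 'v'
Result: ssyv

ssyv


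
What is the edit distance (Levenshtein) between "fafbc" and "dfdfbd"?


Computing edit distance: "fafbc" -> "dfdfbd"
DP table:
           d    f    d    f    b    d
      0    1    2    3    4    5    6
  f   1    1    1    2    3    4    5
  a   2    2    2    2    3    4    5
  f   3    3    2    3    2    3    4
  b   4    4    3    3    3    2    3
  c   5    5    4    4    4    3    3
Edit distance = dp[5][6] = 3

3


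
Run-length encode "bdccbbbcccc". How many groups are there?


Input: bdccbbbcccc
Scanning for consecutive runs:
  Group 1: 'b' x 1 (positions 0-0)
  Group 2: 'd' x 1 (positions 1-1)
  Group 3: 'c' x 2 (positions 2-3)
  Group 4: 'b' x 3 (positions 4-6)
  Group 5: 'c' x 4 (positions 7-10)
Total groups: 5

5


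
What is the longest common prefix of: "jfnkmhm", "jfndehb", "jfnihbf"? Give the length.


Words: jfnkmhm, jfndehb, jfnihbf
  Position 0: all 'j' => match
  Position 1: all 'f' => match
  Position 2: all 'n' => match
  Position 3: ('k', 'd', 'i') => mismatch, stop
LCP = "jfn" (length 3)

3


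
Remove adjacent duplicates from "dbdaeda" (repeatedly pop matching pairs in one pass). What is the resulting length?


Input: dbdaeda
Stack-based adjacent duplicate removal:
  Read 'd': push. Stack: d
  Read 'b': push. Stack: db
  Read 'd': push. Stack: dbd
  Read 'a': push. Stack: dbda
  Read 'e': push. Stack: dbdae
  Read 'd': push. Stack: dbdaed
  Read 'a': push. Stack: dbdaeda
Final stack: "dbdaeda" (length 7)

7


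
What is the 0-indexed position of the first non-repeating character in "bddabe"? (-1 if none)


Input: bddabe
Character frequencies:
  'a': 1
  'b': 2
  'd': 2
  'e': 1
Scanning left to right for freq == 1:
  Position 0 ('b'): freq=2, skip
  Position 1 ('d'): freq=2, skip
  Position 2 ('d'): freq=2, skip
  Position 3 ('a'): unique! => answer = 3

3


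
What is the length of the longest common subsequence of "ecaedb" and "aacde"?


LCS of "ecaedb" and "aacde"
DP table:
           a    a    c    d    e
      0    0    0    0    0    0
  e   0    0    0    0    0    1
  c   0    0    0    1    1    1
  a   0    1    1    1    1    1
  e   0    1    1    1    1    2
  d   0    1    1    1    2    2
  b   0    1    1    1    2    2
LCS length = dp[6][5] = 2

2


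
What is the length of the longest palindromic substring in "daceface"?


Input: "daceface"
Checking substrings for palindromes:
  No multi-char palindromic substrings found
Longest palindromic substring: "d" with length 1

1


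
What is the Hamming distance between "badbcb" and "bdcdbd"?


Comparing "badbcb" and "bdcdbd" position by position:
  Position 0: 'b' vs 'b' => same
  Position 1: 'a' vs 'd' => differ
  Position 2: 'd' vs 'c' => differ
  Position 3: 'b' vs 'd' => differ
  Position 4: 'c' vs 'b' => differ
  Position 5: 'b' vs 'd' => differ
Total differences (Hamming distance): 5

5


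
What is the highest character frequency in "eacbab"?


Input: eacbab
Character counts:
  'a': 2
  'b': 2
  'c': 1
  'e': 1
Maximum frequency: 2

2


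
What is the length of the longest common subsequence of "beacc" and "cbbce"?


LCS of "beacc" and "cbbce"
DP table:
           c    b    b    c    e
      0    0    0    0    0    0
  b   0    0    1    1    1    1
  e   0    0    1    1    1    2
  a   0    0    1    1    1    2
  c   0    1    1    1    2    2
  c   0    1    1    1    2    2
LCS length = dp[5][5] = 2

2


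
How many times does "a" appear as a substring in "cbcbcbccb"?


Searching for "a" in "cbcbcbccb"
Scanning each position:
  Position 0: "c" => no
  Position 1: "b" => no
  Position 2: "c" => no
  Position 3: "b" => no
  Position 4: "c" => no
  Position 5: "b" => no
  Position 6: "c" => no
  Position 7: "c" => no
  Position 8: "b" => no
Total occurrences: 0

0


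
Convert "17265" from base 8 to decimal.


Input: "17265" in base 8
Positional expansion:
  Digit '1' (value 1) x 8^4 = 4096
  Digit '7' (value 7) x 8^3 = 3584
  Digit '2' (value 2) x 8^2 = 128
  Digit '6' (value 6) x 8^1 = 48
  Digit '5' (value 5) x 8^0 = 5
Sum = 7861

7861


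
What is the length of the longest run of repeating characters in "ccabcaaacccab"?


Input: "ccabcaaacccab"
Scanning for longest run:
  Position 1 ('c'): continues run of 'c', length=2
  Position 2 ('a'): new char, reset run to 1
  Position 3 ('b'): new char, reset run to 1
  Position 4 ('c'): new char, reset run to 1
  Position 5 ('a'): new char, reset run to 1
  Position 6 ('a'): continues run of 'a', length=2
  Position 7 ('a'): continues run of 'a', length=3
  Position 8 ('c'): new char, reset run to 1
  Position 9 ('c'): continues run of 'c', length=2
  Position 10 ('c'): continues run of 'c', length=3
  Position 11 ('a'): new char, reset run to 1
  Position 12 ('b'): new char, reset run to 1
Longest run: 'a' with length 3

3


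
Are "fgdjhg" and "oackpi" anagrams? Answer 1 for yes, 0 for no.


Strings: "fgdjhg", "oackpi"
Sorted first:  dfgghj
Sorted second: acikop
Differ at position 0: 'd' vs 'a' => not anagrams

0


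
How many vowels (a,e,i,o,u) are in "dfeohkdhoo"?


Input: dfeohkdhoo
Checking each character:
  'd' at position 0: consonant
  'f' at position 1: consonant
  'e' at position 2: vowel (running total: 1)
  'o' at position 3: vowel (running total: 2)
  'h' at position 4: consonant
  'k' at position 5: consonant
  'd' at position 6: consonant
  'h' at position 7: consonant
  'o' at position 8: vowel (running total: 3)
  'o' at position 9: vowel (running total: 4)
Total vowels: 4

4


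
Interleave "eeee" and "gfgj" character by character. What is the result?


Interleaving "eeee" and "gfgj":
  Position 0: 'e' from first, 'g' from second => "eg"
  Position 1: 'e' from first, 'f' from second => "ef"
  Position 2: 'e' from first, 'g' from second => "eg"
  Position 3: 'e' from first, 'j' from second => "ej"
Result: egefegej

egefegej


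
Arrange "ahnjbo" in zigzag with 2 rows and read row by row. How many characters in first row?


Zigzag "ahnjbo" into 2 rows:
Placing characters:
  'a' => row 0
  'h' => row 1
  'n' => row 0
  'j' => row 1
  'b' => row 0
  'o' => row 1
Rows:
  Row 0: "anb"
  Row 1: "hjo"
First row length: 3

3


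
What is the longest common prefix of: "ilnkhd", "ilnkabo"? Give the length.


Words: ilnkhd, ilnkabo
  Position 0: all 'i' => match
  Position 1: all 'l' => match
  Position 2: all 'n' => match
  Position 3: all 'k' => match
  Position 4: ('h', 'a') => mismatch, stop
LCP = "ilnk" (length 4)

4


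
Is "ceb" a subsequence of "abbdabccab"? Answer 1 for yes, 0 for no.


Check if "ceb" is a subsequence of "abbdabccab"
Greedy scan:
  Position 0 ('a'): no match needed
  Position 1 ('b'): no match needed
  Position 2 ('b'): no match needed
  Position 3 ('d'): no match needed
  Position 4 ('a'): no match needed
  Position 5 ('b'): no match needed
  Position 6 ('c'): matches sub[0] = 'c'
  Position 7 ('c'): no match needed
  Position 8 ('a'): no match needed
  Position 9 ('b'): no match needed
Only matched 1/3 characters => not a subsequence

0


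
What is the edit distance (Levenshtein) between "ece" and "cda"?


Computing edit distance: "ece" -> "cda"
DP table:
           c    d    a
      0    1    2    3
  e   1    1    2    3
  c   2    1    2    3
  e   3    2    2    3
Edit distance = dp[3][3] = 3

3


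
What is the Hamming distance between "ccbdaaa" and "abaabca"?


Comparing "ccbdaaa" and "abaabca" position by position:
  Position 0: 'c' vs 'a' => differ
  Position 1: 'c' vs 'b' => differ
  Position 2: 'b' vs 'a' => differ
  Position 3: 'd' vs 'a' => differ
  Position 4: 'a' vs 'b' => differ
  Position 5: 'a' vs 'c' => differ
  Position 6: 'a' vs 'a' => same
Total differences (Hamming distance): 6

6


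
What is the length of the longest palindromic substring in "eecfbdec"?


Input: "eecfbdec"
Checking substrings for palindromes:
  [0:2] "ee" (len 2) => palindrome
Longest palindromic substring: "ee" with length 2

2


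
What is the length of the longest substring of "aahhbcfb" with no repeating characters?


Input: "aahhbcfb"
Sliding window (track last position of each char):
  Position 0 ('a'): window [0,0] length 1 -- new best
  Position 1 ('a'): repeat (last at 0), move window start to 1
  Position 1 ('a'): window [1,1] length 1
  Position 2 ('h'): window [1,2] length 2 -- new best
  Position 3 ('h'): repeat (last at 2), move window start to 3
  Position 3 ('h'): window [3,3] length 1
  Position 4 ('b'): window [3,4] length 2
  Position 5 ('c'): window [3,5] length 3 -- new best
  Position 6 ('f'): window [3,6] length 4 -- new best
  Position 7 ('b'): repeat (last at 4), move window start to 5
  Position 7 ('b'): window [5,7] length 3
Longest substring with no repeats: "hbcf" with length 4

4


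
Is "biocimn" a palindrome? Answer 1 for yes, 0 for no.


Input: biocimn
Reversed: nmicoib
  Compare pos 0 ('b') with pos 6 ('n'): MISMATCH
  Compare pos 1 ('i') with pos 5 ('m'): MISMATCH
  Compare pos 2 ('o') with pos 4 ('i'): MISMATCH
Result: not a palindrome

0


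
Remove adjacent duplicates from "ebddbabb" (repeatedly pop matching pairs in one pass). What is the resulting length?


Input: ebddbabb
Stack-based adjacent duplicate removal:
  Read 'e': push. Stack: e
  Read 'b': push. Stack: eb
  Read 'd': push. Stack: ebd
  Read 'd': matches stack top 'd' => pop. Stack: eb
  Read 'b': matches stack top 'b' => pop. Stack: e
  Read 'a': push. Stack: ea
  Read 'b': push. Stack: eab
  Read 'b': matches stack top 'b' => pop. Stack: ea
Final stack: "ea" (length 2)

2


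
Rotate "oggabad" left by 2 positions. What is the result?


Input: "oggabad", rotate left by 2
First 2 characters: "og"
Remaining characters: "gabad"
Concatenate remaining + first: "gabad" + "og" = "gabadog"

gabadog


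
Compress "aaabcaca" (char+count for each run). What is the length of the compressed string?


Input: aaabcaca
Runs:
  'a' x 3 => "a3"
  'b' x 1 => "b1"
  'c' x 1 => "c1"
  'a' x 1 => "a1"
  'c' x 1 => "c1"
  'a' x 1 => "a1"
Compressed: "a3b1c1a1c1a1"
Compressed length: 12

12


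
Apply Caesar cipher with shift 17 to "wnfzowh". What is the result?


Caesar cipher: shift "wnfzowh" by 17
  'w' (pos 22) + 17 = pos 13 = 'n'
  'n' (pos 13) + 17 = pos 4 = 'e'
  'f' (pos 5) + 17 = pos 22 = 'w'
  'z' (pos 25) + 17 = pos 16 = 'q'
  'o' (pos 14) + 17 = pos 5 = 'f'
  'w' (pos 22) + 17 = pos 13 = 'n'
  'h' (pos 7) + 17 = pos 24 = 'y'
Result: newqfny

newqfny


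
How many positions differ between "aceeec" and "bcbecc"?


Comparing "aceeec" and "bcbecc" position by position:
  Position 0: 'a' vs 'b' => DIFFER
  Position 1: 'c' vs 'c' => same
  Position 2: 'e' vs 'b' => DIFFER
  Position 3: 'e' vs 'e' => same
  Position 4: 'e' vs 'c' => DIFFER
  Position 5: 'c' vs 'c' => same
Positions that differ: 3

3


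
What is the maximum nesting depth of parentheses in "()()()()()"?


Input: "()()()()()"
Tracking depth:
  Position 0 '(': depth becomes 1
  Position 1 ')': depth becomes 0
  Position 2 '(': depth becomes 1
  Position 3 ')': depth becomes 0
  Position 4 '(': depth becomes 1
  Position 5 ')': depth becomes 0
  Position 6 '(': depth becomes 1
  Position 7 ')': depth becomes 0
  Position 8 '(': depth becomes 1
  Position 9 ')': depth becomes 0
Maximum depth reached: 1

1


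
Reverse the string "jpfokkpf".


Input: jpfokkpf
Reading characters right to left:
  Position 7: 'f'
  Position 6: 'p'
  Position 5: 'k'
  Position 4: 'k'
  Position 3: 'o'
  Position 2: 'f'
  Position 1: 'p'
  Position 0: 'j'
Reversed: fpkkofpj

fpkkofpj


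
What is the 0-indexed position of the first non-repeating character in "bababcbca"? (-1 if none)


Input: bababcbca
Character frequencies:
  'a': 3
  'b': 4
  'c': 2
Scanning left to right for freq == 1:
  Position 0 ('b'): freq=4, skip
  Position 1 ('a'): freq=3, skip
  Position 2 ('b'): freq=4, skip
  Position 3 ('a'): freq=3, skip
  Position 4 ('b'): freq=4, skip
  Position 5 ('c'): freq=2, skip
  Position 6 ('b'): freq=4, skip
  Position 7 ('c'): freq=2, skip
  Position 8 ('a'): freq=3, skip
  No unique character found => answer = -1

-1


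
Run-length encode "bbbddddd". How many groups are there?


Input: bbbddddd
Scanning for consecutive runs:
  Group 1: 'b' x 3 (positions 0-2)
  Group 2: 'd' x 5 (positions 3-7)
Total groups: 2

2


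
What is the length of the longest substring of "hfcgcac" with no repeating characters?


Input: "hfcgcac"
Sliding window (track last position of each char):
  Position 0 ('h'): window [0,0] length 1 -- new best
  Position 1 ('f'): window [0,1] length 2 -- new best
  Position 2 ('c'): window [0,2] length 3 -- new best
  Position 3 ('g'): window [0,3] length 4 -- new best
  Position 4 ('c'): repeat (last at 2), move window start to 3
  Position 4 ('c'): window [3,4] length 2
  Position 5 ('a'): window [3,5] length 3
  Position 6 ('c'): repeat (last at 4), move window start to 5
  Position 6 ('c'): window [5,6] length 2
Longest substring with no repeats: "hfcg" with length 4

4


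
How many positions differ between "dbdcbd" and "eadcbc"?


Comparing "dbdcbd" and "eadcbc" position by position:
  Position 0: 'd' vs 'e' => DIFFER
  Position 1: 'b' vs 'a' => DIFFER
  Position 2: 'd' vs 'd' => same
  Position 3: 'c' vs 'c' => same
  Position 4: 'b' vs 'b' => same
  Position 5: 'd' vs 'c' => DIFFER
Positions that differ: 3

3


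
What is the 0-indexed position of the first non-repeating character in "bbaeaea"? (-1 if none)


Input: bbaeaea
Character frequencies:
  'a': 3
  'b': 2
  'e': 2
Scanning left to right for freq == 1:
  Position 0 ('b'): freq=2, skip
  Position 1 ('b'): freq=2, skip
  Position 2 ('a'): freq=3, skip
  Position 3 ('e'): freq=2, skip
  Position 4 ('a'): freq=3, skip
  Position 5 ('e'): freq=2, skip
  Position 6 ('a'): freq=3, skip
  No unique character found => answer = -1

-1


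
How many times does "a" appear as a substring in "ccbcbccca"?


Searching for "a" in "ccbcbccca"
Scanning each position:
  Position 0: "c" => no
  Position 1: "c" => no
  Position 2: "b" => no
  Position 3: "c" => no
  Position 4: "b" => no
  Position 5: "c" => no
  Position 6: "c" => no
  Position 7: "c" => no
  Position 8: "a" => MATCH
Total occurrences: 1

1


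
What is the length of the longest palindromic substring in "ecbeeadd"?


Input: "ecbeeadd"
Checking substrings for palindromes:
  [3:5] "ee" (len 2) => palindrome
  [6:8] "dd" (len 2) => palindrome
Longest palindromic substring: "ee" with length 2

2


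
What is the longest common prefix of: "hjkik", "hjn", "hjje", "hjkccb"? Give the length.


Words: hjkik, hjn, hjje, hjkccb
  Position 0: all 'h' => match
  Position 1: all 'j' => match
  Position 2: ('k', 'n', 'j', 'k') => mismatch, stop
LCP = "hj" (length 2)

2


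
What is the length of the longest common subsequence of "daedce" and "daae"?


LCS of "daedce" and "daae"
DP table:
           d    a    a    e
      0    0    0    0    0
  d   0    1    1    1    1
  a   0    1    2    2    2
  e   0    1    2    2    3
  d   0    1    2    2    3
  c   0    1    2    2    3
  e   0    1    2    2    3
LCS length = dp[6][4] = 3

3


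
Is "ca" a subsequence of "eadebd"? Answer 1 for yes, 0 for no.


Check if "ca" is a subsequence of "eadebd"
Greedy scan:
  Position 0 ('e'): no match needed
  Position 1 ('a'): no match needed
  Position 2 ('d'): no match needed
  Position 3 ('e'): no match needed
  Position 4 ('b'): no match needed
  Position 5 ('d'): no match needed
Only matched 0/2 characters => not a subsequence

0


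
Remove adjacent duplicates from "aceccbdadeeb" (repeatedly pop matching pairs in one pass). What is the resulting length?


Input: aceccbdadeeb
Stack-based adjacent duplicate removal:
  Read 'a': push. Stack: a
  Read 'c': push. Stack: ac
  Read 'e': push. Stack: ace
  Read 'c': push. Stack: acec
  Read 'c': matches stack top 'c' => pop. Stack: ace
  Read 'b': push. Stack: aceb
  Read 'd': push. Stack: acebd
  Read 'a': push. Stack: acebda
  Read 'd': push. Stack: acebdad
  Read 'e': push. Stack: acebdade
  Read 'e': matches stack top 'e' => pop. Stack: acebdad
  Read 'b': push. Stack: acebdadb
Final stack: "acebdadb" (length 8)

8


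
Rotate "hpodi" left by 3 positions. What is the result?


Input: "hpodi", rotate left by 3
First 3 characters: "hpo"
Remaining characters: "di"
Concatenate remaining + first: "di" + "hpo" = "dihpo"

dihpo


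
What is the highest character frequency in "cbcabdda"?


Input: cbcabdda
Character counts:
  'a': 2
  'b': 2
  'c': 2
  'd': 2
Maximum frequency: 2

2


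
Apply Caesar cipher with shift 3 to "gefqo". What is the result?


Caesar cipher: shift "gefqo" by 3
  'g' (pos 6) + 3 = pos 9 = 'j'
  'e' (pos 4) + 3 = pos 7 = 'h'
  'f' (pos 5) + 3 = pos 8 = 'i'
  'q' (pos 16) + 3 = pos 19 = 't'
  'o' (pos 14) + 3 = pos 17 = 'r'
Result: jhitr

jhitr


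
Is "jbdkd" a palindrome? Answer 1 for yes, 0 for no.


Input: jbdkd
Reversed: dkdbj
  Compare pos 0 ('j') with pos 4 ('d'): MISMATCH
  Compare pos 1 ('b') with pos 3 ('k'): MISMATCH
Result: not a palindrome

0


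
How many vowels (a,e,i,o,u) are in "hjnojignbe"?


Input: hjnojignbe
Checking each character:
  'h' at position 0: consonant
  'j' at position 1: consonant
  'n' at position 2: consonant
  'o' at position 3: vowel (running total: 1)
  'j' at position 4: consonant
  'i' at position 5: vowel (running total: 2)
  'g' at position 6: consonant
  'n' at position 7: consonant
  'b' at position 8: consonant
  'e' at position 9: vowel (running total: 3)
Total vowels: 3

3


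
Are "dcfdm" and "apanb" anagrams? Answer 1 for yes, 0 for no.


Strings: "dcfdm", "apanb"
Sorted first:  cddfm
Sorted second: aabnp
Differ at position 0: 'c' vs 'a' => not anagrams

0
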